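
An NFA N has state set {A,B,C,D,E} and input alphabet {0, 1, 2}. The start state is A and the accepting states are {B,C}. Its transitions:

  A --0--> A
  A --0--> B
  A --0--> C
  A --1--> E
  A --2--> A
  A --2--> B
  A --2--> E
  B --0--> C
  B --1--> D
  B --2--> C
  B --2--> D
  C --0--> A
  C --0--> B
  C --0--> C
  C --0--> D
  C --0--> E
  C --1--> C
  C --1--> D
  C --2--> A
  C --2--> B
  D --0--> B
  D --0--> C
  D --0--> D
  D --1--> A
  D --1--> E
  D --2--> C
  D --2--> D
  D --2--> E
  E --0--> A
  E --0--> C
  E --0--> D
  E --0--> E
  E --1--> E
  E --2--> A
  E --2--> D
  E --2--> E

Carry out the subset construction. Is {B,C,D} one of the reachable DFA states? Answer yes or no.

no

Start state of the DFA: {A}.
{A} --0--> {A,B,C}  [new]
{A} --1--> {E}  [new]
{A} --2--> {A,B,E}  [new]
{A,B,C} --0--> {A,B,C,D,E}  [new]
{A,B,C} --1--> {C,D,E}  [new]
{A,B,C} --2--> {A,B,C,D,E}  [seen]
{E} --0--> {A,C,D,E}  [new]
{E} --1--> {E}  [seen]
{E} --2--> {A,D,E}  [new]
{A,B,E} --0--> {A,B,C,D,E}  [seen]
{A,B,E} --1--> {D,E}  [new]
{A,B,E} --2--> {A,B,C,D,E}  [seen]
{A,B,C,D,E} --0--> {A,B,C,D,E}  [seen]
{A,B,C,D,E} --1--> {A,C,D,E}  [seen]
{A,B,C,D,E} --2--> {A,B,C,D,E}  [seen]
{C,D,E} --0--> {A,B,C,D,E}  [seen]
{C,D,E} --1--> {A,C,D,E}  [seen]
{C,D,E} --2--> {A,B,C,D,E}  [seen]
{A,C,D,E} --0--> {A,B,C,D,E}  [seen]
{A,C,D,E} --1--> {A,C,D,E}  [seen]
{A,C,D,E} --2--> {A,B,C,D,E}  [seen]
{A,D,E} --0--> {A,B,C,D,E}  [seen]
{A,D,E} --1--> {A,E}  [new]
{A,D,E} --2--> {A,B,C,D,E}  [seen]
{D,E} --0--> {A,B,C,D,E}  [seen]
{D,E} --1--> {A,E}  [seen]
{D,E} --2--> {A,C,D,E}  [seen]
{A,E} --0--> {A,B,C,D,E}  [seen]
{A,E} --1--> {E}  [seen]
{A,E} --2--> {A,B,D,E}  [new]
{A,B,D,E} --0--> {A,B,C,D,E}  [seen]
{A,B,D,E} --1--> {A,D,E}  [seen]
{A,B,D,E} --2--> {A,B,C,D,E}  [seen]
Reachable DFA states: {A}, {A,B,C}, {E}, {A,B,E}, {A,B,C,D,E}, {C,D,E}, {A,C,D,E}, {A,D,E}, {D,E}, {A,E}, {A,B,D,E}.
{B,C,D} is not among them.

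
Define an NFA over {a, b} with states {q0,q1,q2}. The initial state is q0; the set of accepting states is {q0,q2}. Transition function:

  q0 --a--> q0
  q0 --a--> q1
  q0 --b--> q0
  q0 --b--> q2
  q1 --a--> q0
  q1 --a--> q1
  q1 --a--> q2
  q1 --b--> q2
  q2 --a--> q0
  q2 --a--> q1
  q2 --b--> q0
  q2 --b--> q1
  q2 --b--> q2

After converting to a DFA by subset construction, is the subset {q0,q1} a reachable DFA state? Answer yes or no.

Start state of the DFA: {q0}.
{q0} --a--> {q0,q1}  [new]
{q0} --b--> {q0,q2}  [new]
{q0,q1} --a--> {q0,q1,q2}  [new]
{q0,q1} --b--> {q0,q2}  [seen]
{q0,q2} --a--> {q0,q1}  [seen]
{q0,q2} --b--> {q0,q1,q2}  [seen]
{q0,q1,q2} --a--> {q0,q1,q2}  [seen]
{q0,q1,q2} --b--> {q0,q1,q2}  [seen]
Reachable DFA states: {q0}, {q0,q1}, {q0,q2}, {q0,q1,q2}.
{q0,q1} is among them.

yes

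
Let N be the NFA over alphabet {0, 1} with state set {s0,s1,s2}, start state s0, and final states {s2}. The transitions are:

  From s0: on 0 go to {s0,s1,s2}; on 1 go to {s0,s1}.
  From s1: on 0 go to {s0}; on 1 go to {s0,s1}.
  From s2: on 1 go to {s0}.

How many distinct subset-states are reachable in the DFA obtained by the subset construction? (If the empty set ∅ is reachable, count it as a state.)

Start state of the DFA: {s0}.
{s0} --0--> {s0,s1,s2}  [new]
{s0} --1--> {s0,s1}  [new]
{s0,s1,s2} --0--> {s0,s1,s2}  [seen]
{s0,s1,s2} --1--> {s0,s1}  [seen]
{s0,s1} --0--> {s0,s1,s2}  [seen]
{s0,s1} --1--> {s0,s1}  [seen]
Reachable DFA states: {s0}, {s0,s1,s2}, {s0,s1}.

3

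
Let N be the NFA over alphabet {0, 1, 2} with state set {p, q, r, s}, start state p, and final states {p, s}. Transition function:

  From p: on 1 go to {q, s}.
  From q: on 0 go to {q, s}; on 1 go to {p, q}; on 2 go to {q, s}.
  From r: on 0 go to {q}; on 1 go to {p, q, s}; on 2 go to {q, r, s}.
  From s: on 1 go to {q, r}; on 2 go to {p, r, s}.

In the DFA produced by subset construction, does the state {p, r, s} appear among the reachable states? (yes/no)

Start state of the DFA: {p}.
{p} --0--> ∅  [new]
{p} --1--> {q, s}  [new]
{p} --2--> ∅  [seen]
∅ --0--> ∅  [seen]
∅ --1--> ∅  [seen]
∅ --2--> ∅  [seen]
{q, s} --0--> {q, s}  [seen]
{q, s} --1--> {p, q, r}  [new]
{q, s} --2--> {p, q, r, s}  [new]
{p, q, r} --0--> {q, s}  [seen]
{p, q, r} --1--> {p, q, s}  [new]
{p, q, r} --2--> {q, r, s}  [new]
{p, q, r, s} --0--> {q, s}  [seen]
{p, q, r, s} --1--> {p, q, r, s}  [seen]
{p, q, r, s} --2--> {p, q, r, s}  [seen]
{p, q, s} --0--> {q, s}  [seen]
{p, q, s} --1--> {p, q, r, s}  [seen]
{p, q, s} --2--> {p, q, r, s}  [seen]
{q, r, s} --0--> {q, s}  [seen]
{q, r, s} --1--> {p, q, r, s}  [seen]
{q, r, s} --2--> {p, q, r, s}  [seen]
Reachable DFA states: {p}, ∅, {q, s}, {p, q, r}, {p, q, r, s}, {p, q, s}, {q, r, s}.
{p, r, s} is not among them.

no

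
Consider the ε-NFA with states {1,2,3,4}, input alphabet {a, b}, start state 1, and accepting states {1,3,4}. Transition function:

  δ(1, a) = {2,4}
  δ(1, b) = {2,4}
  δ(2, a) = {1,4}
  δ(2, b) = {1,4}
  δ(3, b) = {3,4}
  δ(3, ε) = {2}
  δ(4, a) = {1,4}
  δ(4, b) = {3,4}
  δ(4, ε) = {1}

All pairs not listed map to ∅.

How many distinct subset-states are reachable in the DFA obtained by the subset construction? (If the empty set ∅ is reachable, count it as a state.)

3

Start state of the DFA: {1} (ε-closure of the NFA start).
{1} --a--> {1,2,4}  [new]
{1} --b--> {1,2,4}  [seen]
{1,2,4} --a--> {1,2,4}  [seen]
{1,2,4} --b--> {1,2,3,4}  [new]
{1,2,3,4} --a--> {1,2,4}  [seen]
{1,2,3,4} --b--> {1,2,3,4}  [seen]
Reachable DFA states: {1}, {1,2,4}, {1,2,3,4}.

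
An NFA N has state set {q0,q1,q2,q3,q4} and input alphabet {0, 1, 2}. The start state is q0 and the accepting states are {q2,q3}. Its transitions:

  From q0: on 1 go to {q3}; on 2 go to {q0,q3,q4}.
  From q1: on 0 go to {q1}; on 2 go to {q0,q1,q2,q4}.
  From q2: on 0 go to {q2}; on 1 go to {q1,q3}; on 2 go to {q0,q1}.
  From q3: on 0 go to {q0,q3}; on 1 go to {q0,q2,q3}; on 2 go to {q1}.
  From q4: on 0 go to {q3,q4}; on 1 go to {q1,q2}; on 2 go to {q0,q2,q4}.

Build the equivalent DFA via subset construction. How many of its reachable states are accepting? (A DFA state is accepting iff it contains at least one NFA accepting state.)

Start state of the DFA: {q0}.
{q0} --0--> ∅  [new]
{q0} --1--> {q3}  [new]
{q0} --2--> {q0,q3,q4}  [new]
∅ --0--> ∅  [seen]
∅ --1--> ∅  [seen]
∅ --2--> ∅  [seen]
{q3} --0--> {q0,q3}  [new]
{q3} --1--> {q0,q2,q3}  [new]
{q3} --2--> {q1}  [new]
{q0,q3,q4} --0--> {q0,q3,q4}  [seen]
{q0,q3,q4} --1--> {q0,q1,q2,q3}  [new]
{q0,q3,q4} --2--> {q0,q1,q2,q3,q4}  [new]
{q0,q3} --0--> {q0,q3}  [seen]
{q0,q3} --1--> {q0,q2,q3}  [seen]
{q0,q3} --2--> {q0,q1,q3,q4}  [new]
{q0,q2,q3} --0--> {q0,q2,q3}  [seen]
{q0,q2,q3} --1--> {q0,q1,q2,q3}  [seen]
{q0,q2,q3} --2--> {q0,q1,q3,q4}  [seen]
{q1} --0--> {q1}  [seen]
{q1} --1--> ∅  [seen]
{q1} --2--> {q0,q1,q2,q4}  [new]
{q0,q1,q2,q3} --0--> {q0,q1,q2,q3}  [seen]
{q0,q1,q2,q3} --1--> {q0,q1,q2,q3}  [seen]
{q0,q1,q2,q3} --2--> {q0,q1,q2,q3,q4}  [seen]
{q0,q1,q2,q3,q4} --0--> {q0,q1,q2,q3,q4}  [seen]
{q0,q1,q2,q3,q4} --1--> {q0,q1,q2,q3}  [seen]
{q0,q1,q2,q3,q4} --2--> {q0,q1,q2,q3,q4}  [seen]
{q0,q1,q3,q4} --0--> {q0,q1,q3,q4}  [seen]
{q0,q1,q3,q4} --1--> {q0,q1,q2,q3}  [seen]
{q0,q1,q3,q4} --2--> {q0,q1,q2,q3,q4}  [seen]
{q0,q1,q2,q4} --0--> {q1,q2,q3,q4}  [new]
{q0,q1,q2,q4} --1--> {q1,q2,q3}  [new]
{q0,q1,q2,q4} --2--> {q0,q1,q2,q3,q4}  [seen]
{q1,q2,q3,q4} --0--> {q0,q1,q2,q3,q4}  [seen]
{q1,q2,q3,q4} --1--> {q0,q1,q2,q3}  [seen]
{q1,q2,q3,q4} --2--> {q0,q1,q2,q4}  [seen]
{q1,q2,q3} --0--> {q0,q1,q2,q3}  [seen]
{q1,q2,q3} --1--> {q0,q1,q2,q3}  [seen]
{q1,q2,q3} --2--> {q0,q1,q2,q4}  [seen]
Reachable DFA states: {q0}, ∅, {q3}, {q0,q3,q4}, {q0,q3}, {q0,q2,q3}, {q1}, {q0,q1,q2,q3}, {q0,q1,q2,q3,q4}, {q0,q1,q3,q4}, {q0,q1,q2,q4}, {q1,q2,q3,q4}, {q1,q2,q3}.
Accepting DFA states (contain an NFA accepting state): {q3}, {q0,q3,q4}, {q0,q3}, {q0,q2,q3}, {q0,q1,q2,q3}, {q0,q1,q2,q3,q4}, {q0,q1,q3,q4}, {q0,q1,q2,q4}, {q1,q2,q3,q4}, {q1,q2,q3}.

10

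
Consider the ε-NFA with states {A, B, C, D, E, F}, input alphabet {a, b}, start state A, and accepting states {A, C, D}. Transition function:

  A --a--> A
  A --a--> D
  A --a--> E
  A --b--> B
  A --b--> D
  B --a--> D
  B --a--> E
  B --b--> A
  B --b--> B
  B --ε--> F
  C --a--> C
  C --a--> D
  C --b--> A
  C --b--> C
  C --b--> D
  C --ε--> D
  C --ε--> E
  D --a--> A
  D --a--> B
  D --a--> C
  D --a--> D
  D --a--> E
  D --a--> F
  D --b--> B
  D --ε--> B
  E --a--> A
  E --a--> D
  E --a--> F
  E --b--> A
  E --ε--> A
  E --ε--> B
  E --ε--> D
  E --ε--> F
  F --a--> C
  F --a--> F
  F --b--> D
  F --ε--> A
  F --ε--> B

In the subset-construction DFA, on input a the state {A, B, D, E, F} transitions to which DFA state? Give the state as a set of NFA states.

δ(A,a) = {A, D, E}; δ(B,a) = {D, E}; δ(D,a) = {A, B, C, D, E, F}; δ(E,a) = {A, D, F}; δ(F,a) = {C, F}.
Union: {A, B, C, D, E, F}.

{A, B, C, D, E, F}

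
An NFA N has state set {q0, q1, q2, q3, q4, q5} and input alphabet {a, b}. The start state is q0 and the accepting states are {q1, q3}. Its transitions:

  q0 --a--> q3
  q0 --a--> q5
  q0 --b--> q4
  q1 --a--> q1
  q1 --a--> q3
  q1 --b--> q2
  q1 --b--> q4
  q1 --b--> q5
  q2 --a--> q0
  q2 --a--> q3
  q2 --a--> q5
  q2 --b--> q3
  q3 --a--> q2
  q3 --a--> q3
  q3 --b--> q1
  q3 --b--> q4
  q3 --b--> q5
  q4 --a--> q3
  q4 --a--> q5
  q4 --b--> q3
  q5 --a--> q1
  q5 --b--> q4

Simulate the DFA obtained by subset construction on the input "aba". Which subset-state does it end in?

Start: {q0}.
δ(q0,a) = {q3, q5}.
Union: {q3, q5}.
After a: {q3, q5}.
δ(q3,b) = {q1, q4, q5}; δ(q5,b) = {q4}.
Union: {q1, q4, q5}.
After b: {q1, q4, q5}.
δ(q1,a) = {q1, q3}; δ(q4,a) = {q3, q5}; δ(q5,a) = {q1}.
Union: {q1, q3, q5}.
After a: {q1, q3, q5}.

{q1, q3, q5}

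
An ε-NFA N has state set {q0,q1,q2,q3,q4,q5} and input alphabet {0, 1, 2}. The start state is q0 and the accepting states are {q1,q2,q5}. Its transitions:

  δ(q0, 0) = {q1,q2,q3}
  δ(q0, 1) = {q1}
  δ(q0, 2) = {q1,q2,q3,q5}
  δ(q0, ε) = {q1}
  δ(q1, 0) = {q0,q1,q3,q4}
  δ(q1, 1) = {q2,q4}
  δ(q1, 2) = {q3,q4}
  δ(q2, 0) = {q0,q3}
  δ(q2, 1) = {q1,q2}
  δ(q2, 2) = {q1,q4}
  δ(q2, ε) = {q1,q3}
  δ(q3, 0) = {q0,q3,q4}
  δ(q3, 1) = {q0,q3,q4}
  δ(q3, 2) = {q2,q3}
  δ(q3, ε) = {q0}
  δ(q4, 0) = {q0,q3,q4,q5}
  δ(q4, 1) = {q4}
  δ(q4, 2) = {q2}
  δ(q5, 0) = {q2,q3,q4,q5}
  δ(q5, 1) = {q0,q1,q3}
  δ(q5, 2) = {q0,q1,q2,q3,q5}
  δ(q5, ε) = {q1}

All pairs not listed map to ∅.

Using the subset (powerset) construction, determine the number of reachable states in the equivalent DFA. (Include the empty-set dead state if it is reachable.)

3

Start state of the DFA: {q0,q1} (ε-closure of the NFA start).
{q0,q1} --0--> {q0,q1,q2,q3,q4}  [new]
{q0,q1} --1--> {q0,q1,q2,q3,q4}  [seen]
{q0,q1} --2--> {q0,q1,q2,q3,q4,q5}  [new]
{q0,q1,q2,q3,q4} --0--> {q0,q1,q2,q3,q4,q5}  [seen]
{q0,q1,q2,q3,q4} --1--> {q0,q1,q2,q3,q4}  [seen]
{q0,q1,q2,q3,q4} --2--> {q0,q1,q2,q3,q4,q5}  [seen]
{q0,q1,q2,q3,q4,q5} --0--> {q0,q1,q2,q3,q4,q5}  [seen]
{q0,q1,q2,q3,q4,q5} --1--> {q0,q1,q2,q3,q4}  [seen]
{q0,q1,q2,q3,q4,q5} --2--> {q0,q1,q2,q3,q4,q5}  [seen]
Reachable DFA states: {q0,q1}, {q0,q1,q2,q3,q4}, {q0,q1,q2,q3,q4,q5}.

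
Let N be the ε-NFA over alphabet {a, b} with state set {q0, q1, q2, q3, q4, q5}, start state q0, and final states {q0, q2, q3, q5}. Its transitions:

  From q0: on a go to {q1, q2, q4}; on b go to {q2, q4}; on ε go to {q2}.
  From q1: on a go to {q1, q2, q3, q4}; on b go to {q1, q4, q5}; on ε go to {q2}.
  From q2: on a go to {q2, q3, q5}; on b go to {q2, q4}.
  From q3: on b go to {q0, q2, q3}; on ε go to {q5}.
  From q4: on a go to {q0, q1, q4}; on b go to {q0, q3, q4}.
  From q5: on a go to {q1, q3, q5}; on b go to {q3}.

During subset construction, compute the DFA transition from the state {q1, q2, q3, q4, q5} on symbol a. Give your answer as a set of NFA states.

{q0, q1, q2, q3, q4, q5}

δ(q1,a) = {q1, q2, q3, q4}; δ(q2,a) = {q2, q3, q5}; δ(q3,a) = ∅; δ(q4,a) = {q0, q1, q4}; δ(q5,a) = {q1, q3, q5}.
Union: {q0, q1, q2, q3, q4, q5}.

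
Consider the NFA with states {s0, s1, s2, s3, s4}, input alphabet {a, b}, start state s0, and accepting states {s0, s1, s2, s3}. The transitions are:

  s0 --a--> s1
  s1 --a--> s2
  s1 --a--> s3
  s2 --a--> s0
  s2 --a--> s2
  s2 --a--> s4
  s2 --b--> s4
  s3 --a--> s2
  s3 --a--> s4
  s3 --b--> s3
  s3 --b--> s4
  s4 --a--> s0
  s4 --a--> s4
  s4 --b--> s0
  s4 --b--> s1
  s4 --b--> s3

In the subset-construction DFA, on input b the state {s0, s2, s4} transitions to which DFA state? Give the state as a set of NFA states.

{s0, s1, s3, s4}

δ(s0,b) = ∅; δ(s2,b) = {s4}; δ(s4,b) = {s0, s1, s3}.
Union: {s0, s1, s3, s4}.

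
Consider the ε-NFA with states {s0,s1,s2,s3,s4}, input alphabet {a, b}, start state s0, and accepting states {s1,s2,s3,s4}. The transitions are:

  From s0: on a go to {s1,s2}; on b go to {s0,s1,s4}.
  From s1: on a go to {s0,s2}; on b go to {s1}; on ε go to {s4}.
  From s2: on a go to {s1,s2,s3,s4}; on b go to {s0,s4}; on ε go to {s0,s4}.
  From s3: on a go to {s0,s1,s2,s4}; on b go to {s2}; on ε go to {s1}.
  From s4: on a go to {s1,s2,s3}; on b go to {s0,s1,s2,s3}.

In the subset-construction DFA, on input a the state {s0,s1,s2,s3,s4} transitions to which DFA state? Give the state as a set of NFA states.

δ(s0,a) = {s1,s2}; δ(s1,a) = {s0,s2}; δ(s2,a) = {s1,s2,s3,s4}; δ(s3,a) = {s0,s1,s2,s4}; δ(s4,a) = {s1,s2,s3}.
Union: {s0,s1,s2,s3,s4}.

{s0,s1,s2,s3,s4}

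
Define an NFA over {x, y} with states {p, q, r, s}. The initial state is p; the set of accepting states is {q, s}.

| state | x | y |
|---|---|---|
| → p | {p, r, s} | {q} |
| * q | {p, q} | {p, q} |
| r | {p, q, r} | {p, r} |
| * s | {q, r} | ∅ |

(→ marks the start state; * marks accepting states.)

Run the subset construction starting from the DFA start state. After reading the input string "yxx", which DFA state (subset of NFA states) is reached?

{p, q, r, s}

Start: {p}.
δ(p,y) = {q}.
Union: {q}.
After y: {q}.
δ(q,x) = {p, q}.
Union: {p, q}.
After x: {p, q}.
δ(p,x) = {p, r, s}; δ(q,x) = {p, q}.
Union: {p, q, r, s}.
After x: {p, q, r, s}.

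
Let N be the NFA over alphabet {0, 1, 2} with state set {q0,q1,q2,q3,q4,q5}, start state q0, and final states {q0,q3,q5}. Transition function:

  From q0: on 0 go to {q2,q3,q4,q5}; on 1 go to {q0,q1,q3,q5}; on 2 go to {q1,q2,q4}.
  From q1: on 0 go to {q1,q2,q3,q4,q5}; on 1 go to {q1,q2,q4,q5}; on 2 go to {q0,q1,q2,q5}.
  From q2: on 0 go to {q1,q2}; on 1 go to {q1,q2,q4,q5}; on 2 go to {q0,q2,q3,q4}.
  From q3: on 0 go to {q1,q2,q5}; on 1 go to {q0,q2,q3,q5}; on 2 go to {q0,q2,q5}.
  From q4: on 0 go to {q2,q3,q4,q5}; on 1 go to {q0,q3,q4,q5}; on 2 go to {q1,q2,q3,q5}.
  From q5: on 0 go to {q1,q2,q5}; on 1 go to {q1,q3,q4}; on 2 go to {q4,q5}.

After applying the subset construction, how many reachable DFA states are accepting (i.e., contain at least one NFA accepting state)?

Start state of the DFA: {q0}.
{q0} --0--> {q2,q3,q4,q5}  [new]
{q0} --1--> {q0,q1,q3,q5}  [new]
{q0} --2--> {q1,q2,q4}  [new]
{q2,q3,q4,q5} --0--> {q1,q2,q3,q4,q5}  [new]
{q2,q3,q4,q5} --1--> {q0,q1,q2,q3,q4,q5}  [new]
{q2,q3,q4,q5} --2--> {q0,q1,q2,q3,q4,q5}  [seen]
{q0,q1,q3,q5} --0--> {q1,q2,q3,q4,q5}  [seen]
{q0,q1,q3,q5} --1--> {q0,q1,q2,q3,q4,q5}  [seen]
{q0,q1,q3,q5} --2--> {q0,q1,q2,q4,q5}  [new]
{q1,q2,q4} --0--> {q1,q2,q3,q4,q5}  [seen]
{q1,q2,q4} --1--> {q0,q1,q2,q3,q4,q5}  [seen]
{q1,q2,q4} --2--> {q0,q1,q2,q3,q4,q5}  [seen]
{q1,q2,q3,q4,q5} --0--> {q1,q2,q3,q4,q5}  [seen]
{q1,q2,q3,q4,q5} --1--> {q0,q1,q2,q3,q4,q5}  [seen]
{q1,q2,q3,q4,q5} --2--> {q0,q1,q2,q3,q4,q5}  [seen]
{q0,q1,q2,q3,q4,q5} --0--> {q1,q2,q3,q4,q5}  [seen]
{q0,q1,q2,q3,q4,q5} --1--> {q0,q1,q2,q3,q4,q5}  [seen]
{q0,q1,q2,q3,q4,q5} --2--> {q0,q1,q2,q3,q4,q5}  [seen]
{q0,q1,q2,q4,q5} --0--> {q1,q2,q3,q4,q5}  [seen]
{q0,q1,q2,q4,q5} --1--> {q0,q1,q2,q3,q4,q5}  [seen]
{q0,q1,q2,q4,q5} --2--> {q0,q1,q2,q3,q4,q5}  [seen]
Reachable DFA states: {q0}, {q2,q3,q4,q5}, {q0,q1,q3,q5}, {q1,q2,q4}, {q1,q2,q3,q4,q5}, {q0,q1,q2,q3,q4,q5}, {q0,q1,q2,q4,q5}.
Accepting DFA states (contain an NFA accepting state): {q0}, {q2,q3,q4,q5}, {q0,q1,q3,q5}, {q1,q2,q3,q4,q5}, {q0,q1,q2,q3,q4,q5}, {q0,q1,q2,q4,q5}.

6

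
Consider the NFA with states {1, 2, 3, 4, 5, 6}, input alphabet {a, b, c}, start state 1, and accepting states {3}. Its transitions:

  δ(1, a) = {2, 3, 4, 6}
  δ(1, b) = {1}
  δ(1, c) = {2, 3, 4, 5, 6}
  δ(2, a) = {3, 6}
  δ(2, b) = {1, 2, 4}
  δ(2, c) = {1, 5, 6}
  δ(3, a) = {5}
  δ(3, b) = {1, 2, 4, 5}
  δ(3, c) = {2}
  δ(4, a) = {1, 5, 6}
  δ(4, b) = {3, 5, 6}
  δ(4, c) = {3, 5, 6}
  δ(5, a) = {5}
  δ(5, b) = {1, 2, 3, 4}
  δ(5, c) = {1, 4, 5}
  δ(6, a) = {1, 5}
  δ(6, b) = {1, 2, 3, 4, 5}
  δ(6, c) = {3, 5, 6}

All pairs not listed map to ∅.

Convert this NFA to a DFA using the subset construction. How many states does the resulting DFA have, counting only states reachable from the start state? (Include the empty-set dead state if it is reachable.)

Start state of the DFA: {1}.
{1} --a--> {2, 3, 4, 6}  [new]
{1} --b--> {1}  [seen]
{1} --c--> {2, 3, 4, 5, 6}  [new]
{2, 3, 4, 6} --a--> {1, 3, 5, 6}  [new]
{2, 3, 4, 6} --b--> {1, 2, 3, 4, 5, 6}  [new]
{2, 3, 4, 6} --c--> {1, 2, 3, 5, 6}  [new]
{2, 3, 4, 5, 6} --a--> {1, 3, 5, 6}  [seen]
{2, 3, 4, 5, 6} --b--> {1, 2, 3, 4, 5, 6}  [seen]
{2, 3, 4, 5, 6} --c--> {1, 2, 3, 4, 5, 6}  [seen]
{1, 3, 5, 6} --a--> {1, 2, 3, 4, 5, 6}  [seen]
{1, 3, 5, 6} --b--> {1, 2, 3, 4, 5}  [new]
{1, 3, 5, 6} --c--> {1, 2, 3, 4, 5, 6}  [seen]
{1, 2, 3, 4, 5, 6} --a--> {1, 2, 3, 4, 5, 6}  [seen]
{1, 2, 3, 4, 5, 6} --b--> {1, 2, 3, 4, 5, 6}  [seen]
{1, 2, 3, 4, 5, 6} --c--> {1, 2, 3, 4, 5, 6}  [seen]
{1, 2, 3, 5, 6} --a--> {1, 2, 3, 4, 5, 6}  [seen]
{1, 2, 3, 5, 6} --b--> {1, 2, 3, 4, 5}  [seen]
{1, 2, 3, 5, 6} --c--> {1, 2, 3, 4, 5, 6}  [seen]
{1, 2, 3, 4, 5} --a--> {1, 2, 3, 4, 5, 6}  [seen]
{1, 2, 3, 4, 5} --b--> {1, 2, 3, 4, 5, 6}  [seen]
{1, 2, 3, 4, 5} --c--> {1, 2, 3, 4, 5, 6}  [seen]
Reachable DFA states: {1}, {2, 3, 4, 6}, {2, 3, 4, 5, 6}, {1, 3, 5, 6}, {1, 2, 3, 4, 5, 6}, {1, 2, 3, 5, 6}, {1, 2, 3, 4, 5}.

7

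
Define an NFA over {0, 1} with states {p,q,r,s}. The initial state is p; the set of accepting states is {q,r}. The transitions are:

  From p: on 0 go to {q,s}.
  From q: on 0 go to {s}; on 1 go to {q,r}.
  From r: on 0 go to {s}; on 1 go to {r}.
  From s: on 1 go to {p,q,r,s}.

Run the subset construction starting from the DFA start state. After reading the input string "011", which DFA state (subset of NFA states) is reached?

{p,q,r,s}

Start: {p}.
δ(p,0) = {q,s}.
Union: {q,s}.
After 0: {q,s}.
δ(q,1) = {q,r}; δ(s,1) = {p,q,r,s}.
Union: {p,q,r,s}.
After 1: {p,q,r,s}.
δ(p,1) = ∅; δ(q,1) = {q,r}; δ(r,1) = {r}; δ(s,1) = {p,q,r,s}.
Union: {p,q,r,s}.
After 1: {p,q,r,s}.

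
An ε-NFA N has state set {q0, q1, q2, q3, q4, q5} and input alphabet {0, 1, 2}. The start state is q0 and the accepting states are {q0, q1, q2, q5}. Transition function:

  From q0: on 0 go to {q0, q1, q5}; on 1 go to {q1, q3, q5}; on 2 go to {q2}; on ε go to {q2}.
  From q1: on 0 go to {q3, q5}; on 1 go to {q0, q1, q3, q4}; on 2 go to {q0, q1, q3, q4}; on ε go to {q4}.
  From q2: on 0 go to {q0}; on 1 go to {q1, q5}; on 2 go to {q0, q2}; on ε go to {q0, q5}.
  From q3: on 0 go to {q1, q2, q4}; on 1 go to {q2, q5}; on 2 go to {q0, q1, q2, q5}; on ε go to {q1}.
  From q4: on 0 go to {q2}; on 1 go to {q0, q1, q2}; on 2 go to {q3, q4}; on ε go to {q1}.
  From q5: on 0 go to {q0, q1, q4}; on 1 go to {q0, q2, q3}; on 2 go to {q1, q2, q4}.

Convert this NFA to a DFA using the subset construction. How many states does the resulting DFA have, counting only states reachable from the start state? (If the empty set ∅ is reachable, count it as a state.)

3

Start state of the DFA: {q0, q2, q5} (ε-closure of the NFA start).
{q0, q2, q5} --0--> {q0, q1, q2, q4, q5}  [new]
{q0, q2, q5} --1--> {q0, q1, q2, q3, q4, q5}  [new]
{q0, q2, q5} --2--> {q0, q1, q2, q4, q5}  [seen]
{q0, q1, q2, q4, q5} --0--> {q0, q1, q2, q3, q4, q5}  [seen]
{q0, q1, q2, q4, q5} --1--> {q0, q1, q2, q3, q4, q5}  [seen]
{q0, q1, q2, q4, q5} --2--> {q0, q1, q2, q3, q4, q5}  [seen]
{q0, q1, q2, q3, q4, q5} --0--> {q0, q1, q2, q3, q4, q5}  [seen]
{q0, q1, q2, q3, q4, q5} --1--> {q0, q1, q2, q3, q4, q5}  [seen]
{q0, q1, q2, q3, q4, q5} --2--> {q0, q1, q2, q3, q4, q5}  [seen]
Reachable DFA states: {q0, q2, q5}, {q0, q1, q2, q4, q5}, {q0, q1, q2, q3, q4, q5}.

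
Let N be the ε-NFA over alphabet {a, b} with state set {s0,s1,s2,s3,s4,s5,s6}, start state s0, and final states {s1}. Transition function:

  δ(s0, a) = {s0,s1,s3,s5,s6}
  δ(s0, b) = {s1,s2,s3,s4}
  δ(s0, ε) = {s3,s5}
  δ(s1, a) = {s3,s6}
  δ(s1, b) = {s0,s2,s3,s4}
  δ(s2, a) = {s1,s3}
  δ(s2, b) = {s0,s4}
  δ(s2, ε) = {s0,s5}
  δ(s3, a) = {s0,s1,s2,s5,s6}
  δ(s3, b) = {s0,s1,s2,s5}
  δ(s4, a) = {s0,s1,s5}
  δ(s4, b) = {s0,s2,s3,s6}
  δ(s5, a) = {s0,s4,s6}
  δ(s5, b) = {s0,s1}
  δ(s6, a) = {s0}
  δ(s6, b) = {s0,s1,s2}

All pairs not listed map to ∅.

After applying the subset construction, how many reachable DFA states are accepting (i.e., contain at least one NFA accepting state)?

Start state of the DFA: {s0,s3,s5} (ε-closure of the NFA start).
{s0,s3,s5} --a--> {s0,s1,s2,s3,s4,s5,s6}  [new]
{s0,s3,s5} --b--> {s0,s1,s2,s3,s4,s5}  [new]
{s0,s1,s2,s3,s4,s5,s6} --a--> {s0,s1,s2,s3,s4,s5,s6}  [seen]
{s0,s1,s2,s3,s4,s5,s6} --b--> {s0,s1,s2,s3,s4,s5,s6}  [seen]
{s0,s1,s2,s3,s4,s5} --a--> {s0,s1,s2,s3,s4,s5,s6}  [seen]
{s0,s1,s2,s3,s4,s5} --b--> {s0,s1,s2,s3,s4,s5,s6}  [seen]
Reachable DFA states: {s0,s3,s5}, {s0,s1,s2,s3,s4,s5,s6}, {s0,s1,s2,s3,s4,s5}.
Accepting DFA states (contain an NFA accepting state): {s0,s1,s2,s3,s4,s5,s6}, {s0,s1,s2,s3,s4,s5}.

2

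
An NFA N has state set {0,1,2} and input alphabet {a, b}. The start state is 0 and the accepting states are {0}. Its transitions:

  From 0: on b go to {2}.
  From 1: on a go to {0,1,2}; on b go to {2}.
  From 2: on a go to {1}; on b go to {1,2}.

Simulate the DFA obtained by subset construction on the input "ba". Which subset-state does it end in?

Start: {0}.
δ(0,b) = {2}.
Union: {2}.
After b: {2}.
δ(2,a) = {1}.
Union: {1}.
After a: {1}.

{1}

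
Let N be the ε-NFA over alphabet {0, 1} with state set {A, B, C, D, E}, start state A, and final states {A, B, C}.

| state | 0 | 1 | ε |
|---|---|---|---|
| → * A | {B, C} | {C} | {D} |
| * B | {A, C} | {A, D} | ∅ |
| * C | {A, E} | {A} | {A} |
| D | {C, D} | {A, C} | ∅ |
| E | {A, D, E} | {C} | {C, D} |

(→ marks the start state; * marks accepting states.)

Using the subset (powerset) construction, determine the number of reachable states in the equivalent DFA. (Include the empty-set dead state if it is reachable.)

4

Start state of the DFA: {A, D} (ε-closure of the NFA start).
{A, D} --0--> {A, B, C, D}  [new]
{A, D} --1--> {A, C, D}  [new]
{A, B, C, D} --0--> {A, B, C, D, E}  [new]
{A, B, C, D} --1--> {A, C, D}  [seen]
{A, C, D} --0--> {A, B, C, D, E}  [seen]
{A, C, D} --1--> {A, C, D}  [seen]
{A, B, C, D, E} --0--> {A, B, C, D, E}  [seen]
{A, B, C, D, E} --1--> {A, C, D}  [seen]
Reachable DFA states: {A, D}, {A, B, C, D}, {A, C, D}, {A, B, C, D, E}.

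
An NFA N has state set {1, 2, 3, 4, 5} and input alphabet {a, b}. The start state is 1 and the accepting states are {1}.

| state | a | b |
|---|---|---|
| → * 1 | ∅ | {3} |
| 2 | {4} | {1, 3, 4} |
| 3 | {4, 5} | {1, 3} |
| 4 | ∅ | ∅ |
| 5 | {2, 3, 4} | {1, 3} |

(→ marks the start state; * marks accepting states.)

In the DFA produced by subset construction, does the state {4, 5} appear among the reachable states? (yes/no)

Start state of the DFA: {1}.
{1} --a--> ∅  [new]
{1} --b--> {3}  [new]
∅ --a--> ∅  [seen]
∅ --b--> ∅  [seen]
{3} --a--> {4, 5}  [new]
{3} --b--> {1, 3}  [new]
{4, 5} --a--> {2, 3, 4}  [new]
{4, 5} --b--> {1, 3}  [seen]
{1, 3} --a--> {4, 5}  [seen]
{1, 3} --b--> {1, 3}  [seen]
{2, 3, 4} --a--> {4, 5}  [seen]
{2, 3, 4} --b--> {1, 3, 4}  [new]
{1, 3, 4} --a--> {4, 5}  [seen]
{1, 3, 4} --b--> {1, 3}  [seen]
Reachable DFA states: {1}, ∅, {3}, {4, 5}, {1, 3}, {2, 3, 4}, {1, 3, 4}.
{4, 5} is among them.

yes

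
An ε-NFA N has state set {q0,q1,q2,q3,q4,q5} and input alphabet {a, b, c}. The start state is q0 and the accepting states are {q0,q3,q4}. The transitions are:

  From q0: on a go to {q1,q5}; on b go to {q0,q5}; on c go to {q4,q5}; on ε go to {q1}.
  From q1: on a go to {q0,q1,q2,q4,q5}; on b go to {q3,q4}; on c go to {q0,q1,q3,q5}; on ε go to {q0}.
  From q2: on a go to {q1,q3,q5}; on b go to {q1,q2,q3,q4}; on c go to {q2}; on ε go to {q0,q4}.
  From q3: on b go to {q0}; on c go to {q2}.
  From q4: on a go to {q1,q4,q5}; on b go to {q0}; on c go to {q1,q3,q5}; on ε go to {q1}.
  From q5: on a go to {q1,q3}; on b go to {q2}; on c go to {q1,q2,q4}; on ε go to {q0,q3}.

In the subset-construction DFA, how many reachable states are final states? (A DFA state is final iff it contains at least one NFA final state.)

3

Start state of the DFA: {q0,q1} (ε-closure of the NFA start).
{q0,q1} --a--> {q0,q1,q2,q3,q4,q5}  [new]
{q0,q1} --b--> {q0,q1,q3,q4,q5}  [new]
{q0,q1} --c--> {q0,q1,q3,q4,q5}  [seen]
{q0,q1,q2,q3,q4,q5} --a--> {q0,q1,q2,q3,q4,q5}  [seen]
{q0,q1,q2,q3,q4,q5} --b--> {q0,q1,q2,q3,q4,q5}  [seen]
{q0,q1,q2,q3,q4,q5} --c--> {q0,q1,q2,q3,q4,q5}  [seen]
{q0,q1,q3,q4,q5} --a--> {q0,q1,q2,q3,q4,q5}  [seen]
{q0,q1,q3,q4,q5} --b--> {q0,q1,q2,q3,q4,q5}  [seen]
{q0,q1,q3,q4,q5} --c--> {q0,q1,q2,q3,q4,q5}  [seen]
Reachable DFA states: {q0,q1}, {q0,q1,q2,q3,q4,q5}, {q0,q1,q3,q4,q5}.
Accepting DFA states (contain an NFA accepting state): {q0,q1}, {q0,q1,q2,q3,q4,q5}, {q0,q1,q3,q4,q5}.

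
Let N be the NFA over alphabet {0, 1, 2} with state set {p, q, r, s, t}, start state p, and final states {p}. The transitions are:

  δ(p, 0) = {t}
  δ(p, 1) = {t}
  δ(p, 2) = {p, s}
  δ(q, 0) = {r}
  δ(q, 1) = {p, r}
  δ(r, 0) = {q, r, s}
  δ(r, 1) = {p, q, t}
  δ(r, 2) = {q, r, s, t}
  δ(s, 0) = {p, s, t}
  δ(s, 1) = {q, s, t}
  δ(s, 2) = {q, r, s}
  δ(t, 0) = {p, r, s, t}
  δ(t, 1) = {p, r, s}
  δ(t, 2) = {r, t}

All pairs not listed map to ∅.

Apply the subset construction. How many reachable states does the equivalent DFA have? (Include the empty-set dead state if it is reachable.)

12

Start state of the DFA: {p}.
{p} --0--> {t}  [new]
{p} --1--> {t}  [seen]
{p} --2--> {p, s}  [new]
{t} --0--> {p, r, s, t}  [new]
{t} --1--> {p, r, s}  [new]
{t} --2--> {r, t}  [new]
{p, s} --0--> {p, s, t}  [new]
{p, s} --1--> {q, s, t}  [new]
{p, s} --2--> {p, q, r, s}  [new]
{p, r, s, t} --0--> {p, q, r, s, t}  [new]
{p, r, s, t} --1--> {p, q, r, s, t}  [seen]
{p, r, s, t} --2--> {p, q, r, s, t}  [seen]
{p, r, s} --0--> {p, q, r, s, t}  [seen]
{p, r, s} --1--> {p, q, s, t}  [new]
{p, r, s} --2--> {p, q, r, s, t}  [seen]
{r, t} --0--> {p, q, r, s, t}  [seen]
{r, t} --1--> {p, q, r, s, t}  [seen]
{r, t} --2--> {q, r, s, t}  [new]
{p, s, t} --0--> {p, r, s, t}  [seen]
{p, s, t} --1--> {p, q, r, s, t}  [seen]
{p, s, t} --2--> {p, q, r, s, t}  [seen]
{q, s, t} --0--> {p, r, s, t}  [seen]
{q, s, t} --1--> {p, q, r, s, t}  [seen]
{q, s, t} --2--> {q, r, s, t}  [seen]
{p, q, r, s} --0--> {p, q, r, s, t}  [seen]
{p, q, r, s} --1--> {p, q, r, s, t}  [seen]
{p, q, r, s} --2--> {p, q, r, s, t}  [seen]
{p, q, r, s, t} --0--> {p, q, r, s, t}  [seen]
{p, q, r, s, t} --1--> {p, q, r, s, t}  [seen]
{p, q, r, s, t} --2--> {p, q, r, s, t}  [seen]
{p, q, s, t} --0--> {p, r, s, t}  [seen]
{p, q, s, t} --1--> {p, q, r, s, t}  [seen]
{p, q, s, t} --2--> {p, q, r, s, t}  [seen]
{q, r, s, t} --0--> {p, q, r, s, t}  [seen]
{q, r, s, t} --1--> {p, q, r, s, t}  [seen]
{q, r, s, t} --2--> {q, r, s, t}  [seen]
Reachable DFA states: {p}, {t}, {p, s}, {p, r, s, t}, {p, r, s}, {r, t}, {p, s, t}, {q, s, t}, {p, q, r, s}, {p, q, r, s, t}, {p, q, s, t}, {q, r, s, t}.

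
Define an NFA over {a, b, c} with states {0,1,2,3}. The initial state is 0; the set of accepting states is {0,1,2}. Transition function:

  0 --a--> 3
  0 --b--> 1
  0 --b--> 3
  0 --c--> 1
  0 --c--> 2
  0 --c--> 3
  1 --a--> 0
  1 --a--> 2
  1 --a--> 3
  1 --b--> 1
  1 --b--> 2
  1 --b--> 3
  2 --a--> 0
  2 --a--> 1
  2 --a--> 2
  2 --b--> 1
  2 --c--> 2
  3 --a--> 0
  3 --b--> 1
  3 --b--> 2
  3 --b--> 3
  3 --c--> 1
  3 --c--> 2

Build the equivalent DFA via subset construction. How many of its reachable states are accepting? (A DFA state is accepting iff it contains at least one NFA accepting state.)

9

Start state of the DFA: {0}.
{0} --a--> {3}  [new]
{0} --b--> {1,3}  [new]
{0} --c--> {1,2,3}  [new]
{3} --a--> {0}  [seen]
{3} --b--> {1,2,3}  [seen]
{3} --c--> {1,2}  [new]
{1,3} --a--> {0,2,3}  [new]
{1,3} --b--> {1,2,3}  [seen]
{1,3} --c--> {1,2}  [seen]
{1,2,3} --a--> {0,1,2,3}  [new]
{1,2,3} --b--> {1,2,3}  [seen]
{1,2,3} --c--> {1,2}  [seen]
{1,2} --a--> {0,1,2,3}  [seen]
{1,2} --b--> {1,2,3}  [seen]
{1,2} --c--> {2}  [new]
{0,2,3} --a--> {0,1,2,3}  [seen]
{0,2,3} --b--> {1,2,3}  [seen]
{0,2,3} --c--> {1,2,3}  [seen]
{0,1,2,3} --a--> {0,1,2,3}  [seen]
{0,1,2,3} --b--> {1,2,3}  [seen]
{0,1,2,3} --c--> {1,2,3}  [seen]
{2} --a--> {0,1,2}  [new]
{2} --b--> {1}  [new]
{2} --c--> {2}  [seen]
{0,1,2} --a--> {0,1,2,3}  [seen]
{0,1,2} --b--> {1,2,3}  [seen]
{0,1,2} --c--> {1,2,3}  [seen]
{1} --a--> {0,2,3}  [seen]
{1} --b--> {1,2,3}  [seen]
{1} --c--> ∅  [new]
∅ --a--> ∅  [seen]
∅ --b--> ∅  [seen]
∅ --c--> ∅  [seen]
Reachable DFA states: {0}, {3}, {1,3}, {1,2,3}, {1,2}, {0,2,3}, {0,1,2,3}, {2}, {0,1,2}, {1}, ∅.
Accepting DFA states (contain an NFA accepting state): {0}, {1,3}, {1,2,3}, {1,2}, {0,2,3}, {0,1,2,3}, {2}, {0,1,2}, {1}.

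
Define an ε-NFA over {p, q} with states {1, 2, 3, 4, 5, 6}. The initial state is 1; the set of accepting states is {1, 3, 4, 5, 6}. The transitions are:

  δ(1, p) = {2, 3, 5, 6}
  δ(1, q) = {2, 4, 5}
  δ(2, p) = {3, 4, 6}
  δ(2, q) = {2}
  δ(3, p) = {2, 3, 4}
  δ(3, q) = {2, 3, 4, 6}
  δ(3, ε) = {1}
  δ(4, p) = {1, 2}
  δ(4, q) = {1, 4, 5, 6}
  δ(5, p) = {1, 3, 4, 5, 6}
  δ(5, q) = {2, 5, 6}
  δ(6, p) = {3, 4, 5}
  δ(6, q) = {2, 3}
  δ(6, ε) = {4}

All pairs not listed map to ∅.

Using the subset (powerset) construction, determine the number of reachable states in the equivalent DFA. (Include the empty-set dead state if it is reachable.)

Start state of the DFA: {1} (ε-closure of the NFA start).
{1} --p--> {1, 2, 3, 4, 5, 6}  [new]
{1} --q--> {2, 4, 5}  [new]
{1, 2, 3, 4, 5, 6} --p--> {1, 2, 3, 4, 5, 6}  [seen]
{1, 2, 3, 4, 5, 6} --q--> {1, 2, 3, 4, 5, 6}  [seen]
{2, 4, 5} --p--> {1, 2, 3, 4, 5, 6}  [seen]
{2, 4, 5} --q--> {1, 2, 4, 5, 6}  [new]
{1, 2, 4, 5, 6} --p--> {1, 2, 3, 4, 5, 6}  [seen]
{1, 2, 4, 5, 6} --q--> {1, 2, 3, 4, 5, 6}  [seen]
Reachable DFA states: {1}, {1, 2, 3, 4, 5, 6}, {2, 4, 5}, {1, 2, 4, 5, 6}.

4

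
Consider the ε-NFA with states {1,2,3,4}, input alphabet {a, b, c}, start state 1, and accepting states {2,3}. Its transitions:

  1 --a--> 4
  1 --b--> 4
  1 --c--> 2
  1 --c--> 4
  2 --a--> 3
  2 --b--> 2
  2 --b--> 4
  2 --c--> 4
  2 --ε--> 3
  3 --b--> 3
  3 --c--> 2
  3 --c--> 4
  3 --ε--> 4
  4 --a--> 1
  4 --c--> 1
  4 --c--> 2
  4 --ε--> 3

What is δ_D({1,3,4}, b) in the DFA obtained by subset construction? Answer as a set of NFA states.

{3,4}

δ(1,b) = {4}; δ(3,b) = {3}; δ(4,b) = ∅.
Union: {3,4}.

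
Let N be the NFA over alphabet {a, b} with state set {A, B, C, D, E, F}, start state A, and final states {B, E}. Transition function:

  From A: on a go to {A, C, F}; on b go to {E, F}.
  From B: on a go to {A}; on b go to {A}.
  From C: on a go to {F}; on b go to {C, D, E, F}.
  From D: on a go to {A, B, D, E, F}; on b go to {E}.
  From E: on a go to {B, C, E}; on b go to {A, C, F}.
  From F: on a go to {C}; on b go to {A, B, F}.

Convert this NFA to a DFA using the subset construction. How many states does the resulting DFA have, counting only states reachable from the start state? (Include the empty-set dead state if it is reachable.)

Start state of the DFA: {A}.
{A} --a--> {A, C, F}  [new]
{A} --b--> {E, F}  [new]
{A, C, F} --a--> {A, C, F}  [seen]
{A, C, F} --b--> {A, B, C, D, E, F}  [new]
{E, F} --a--> {B, C, E}  [new]
{E, F} --b--> {A, B, C, F}  [new]
{A, B, C, D, E, F} --a--> {A, B, C, D, E, F}  [seen]
{A, B, C, D, E, F} --b--> {A, B, C, D, E, F}  [seen]
{B, C, E} --a--> {A, B, C, E, F}  [new]
{B, C, E} --b--> {A, C, D, E, F}  [new]
{A, B, C, F} --a--> {A, C, F}  [seen]
{A, B, C, F} --b--> {A, B, C, D, E, F}  [seen]
{A, B, C, E, F} --a--> {A, B, C, E, F}  [seen]
{A, B, C, E, F} --b--> {A, B, C, D, E, F}  [seen]
{A, C, D, E, F} --a--> {A, B, C, D, E, F}  [seen]
{A, C, D, E, F} --b--> {A, B, C, D, E, F}  [seen]
Reachable DFA states: {A}, {A, C, F}, {E, F}, {A, B, C, D, E, F}, {B, C, E}, {A, B, C, F}, {A, B, C, E, F}, {A, C, D, E, F}.

8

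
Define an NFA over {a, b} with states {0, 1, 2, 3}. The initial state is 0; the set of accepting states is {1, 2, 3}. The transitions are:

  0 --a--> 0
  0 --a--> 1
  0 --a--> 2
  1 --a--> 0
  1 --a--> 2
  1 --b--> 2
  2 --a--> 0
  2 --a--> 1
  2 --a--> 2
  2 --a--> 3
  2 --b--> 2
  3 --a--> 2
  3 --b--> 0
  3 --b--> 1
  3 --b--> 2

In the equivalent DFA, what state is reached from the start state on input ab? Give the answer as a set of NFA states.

{2}

Start: {0}.
δ(0,a) = {0, 1, 2}.
Union: {0, 1, 2}.
After a: {0, 1, 2}.
δ(0,b) = ∅; δ(1,b) = {2}; δ(2,b) = {2}.
Union: {2}.
After b: {2}.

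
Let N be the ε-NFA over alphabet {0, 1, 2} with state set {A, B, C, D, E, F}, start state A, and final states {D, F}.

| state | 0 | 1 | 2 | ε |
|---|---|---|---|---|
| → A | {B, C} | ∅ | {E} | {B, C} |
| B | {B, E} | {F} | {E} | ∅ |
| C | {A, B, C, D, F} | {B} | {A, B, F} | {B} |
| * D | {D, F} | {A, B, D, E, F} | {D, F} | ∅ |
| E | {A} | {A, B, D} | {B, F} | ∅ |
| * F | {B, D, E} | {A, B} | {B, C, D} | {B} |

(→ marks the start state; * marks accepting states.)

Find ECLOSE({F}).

Begin with {F}.
F →ε {B}; add B.
ε-closure = {B, F}.

{B, F}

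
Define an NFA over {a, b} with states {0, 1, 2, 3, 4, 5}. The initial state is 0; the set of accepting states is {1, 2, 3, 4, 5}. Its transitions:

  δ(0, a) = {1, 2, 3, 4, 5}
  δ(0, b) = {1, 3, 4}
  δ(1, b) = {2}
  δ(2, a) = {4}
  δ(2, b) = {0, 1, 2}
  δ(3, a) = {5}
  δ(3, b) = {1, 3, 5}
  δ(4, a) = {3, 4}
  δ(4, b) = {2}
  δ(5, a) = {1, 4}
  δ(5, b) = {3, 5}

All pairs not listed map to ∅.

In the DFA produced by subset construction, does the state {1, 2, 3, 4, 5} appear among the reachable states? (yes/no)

yes

Start state of the DFA: {0}.
{0} --a--> {1, 2, 3, 4, 5}  [new]
{0} --b--> {1, 3, 4}  [new]
{1, 2, 3, 4, 5} --a--> {1, 3, 4, 5}  [new]
{1, 2, 3, 4, 5} --b--> {0, 1, 2, 3, 5}  [new]
{1, 3, 4} --a--> {3, 4, 5}  [new]
{1, 3, 4} --b--> {1, 2, 3, 5}  [new]
{1, 3, 4, 5} --a--> {1, 3, 4, 5}  [seen]
{1, 3, 4, 5} --b--> {1, 2, 3, 5}  [seen]
{0, 1, 2, 3, 5} --a--> {1, 2, 3, 4, 5}  [seen]
{0, 1, 2, 3, 5} --b--> {0, 1, 2, 3, 4, 5}  [new]
{3, 4, 5} --a--> {1, 3, 4, 5}  [seen]
{3, 4, 5} --b--> {1, 2, 3, 5}  [seen]
{1, 2, 3, 5} --a--> {1, 4, 5}  [new]
{1, 2, 3, 5} --b--> {0, 1, 2, 3, 5}  [seen]
{0, 1, 2, 3, 4, 5} --a--> {1, 2, 3, 4, 5}  [seen]
{0, 1, 2, 3, 4, 5} --b--> {0, 1, 2, 3, 4, 5}  [seen]
{1, 4, 5} --a--> {1, 3, 4}  [seen]
{1, 4, 5} --b--> {2, 3, 5}  [new]
{2, 3, 5} --a--> {1, 4, 5}  [seen]
{2, 3, 5} --b--> {0, 1, 2, 3, 5}  [seen]
Reachable DFA states: {0}, {1, 2, 3, 4, 5}, {1, 3, 4}, {1, 3, 4, 5}, {0, 1, 2, 3, 5}, {3, 4, 5}, {1, 2, 3, 5}, {0, 1, 2, 3, 4, 5}, {1, 4, 5}, {2, 3, 5}.
{1, 2, 3, 4, 5} is among them.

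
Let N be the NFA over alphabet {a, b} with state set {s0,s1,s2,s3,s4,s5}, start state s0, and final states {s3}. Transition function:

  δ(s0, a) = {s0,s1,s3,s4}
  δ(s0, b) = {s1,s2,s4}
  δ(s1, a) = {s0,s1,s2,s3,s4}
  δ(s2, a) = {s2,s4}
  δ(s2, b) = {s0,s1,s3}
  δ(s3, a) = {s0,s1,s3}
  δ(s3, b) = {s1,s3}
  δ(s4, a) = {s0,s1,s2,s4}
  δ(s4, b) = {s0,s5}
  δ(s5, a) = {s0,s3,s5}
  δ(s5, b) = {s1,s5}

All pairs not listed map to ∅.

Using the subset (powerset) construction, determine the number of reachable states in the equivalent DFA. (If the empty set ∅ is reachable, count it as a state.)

Start state of the DFA: {s0}.
{s0} --a--> {s0,s1,s3,s4}  [new]
{s0} --b--> {s1,s2,s4}  [new]
{s0,s1,s3,s4} --a--> {s0,s1,s2,s3,s4}  [new]
{s0,s1,s3,s4} --b--> {s0,s1,s2,s3,s4,s5}  [new]
{s1,s2,s4} --a--> {s0,s1,s2,s3,s4}  [seen]
{s1,s2,s4} --b--> {s0,s1,s3,s5}  [new]
{s0,s1,s2,s3,s4} --a--> {s0,s1,s2,s3,s4}  [seen]
{s0,s1,s2,s3,s4} --b--> {s0,s1,s2,s3,s4,s5}  [seen]
{s0,s1,s2,s3,s4,s5} --a--> {s0,s1,s2,s3,s4,s5}  [seen]
{s0,s1,s2,s3,s4,s5} --b--> {s0,s1,s2,s3,s4,s5}  [seen]
{s0,s1,s3,s5} --a--> {s0,s1,s2,s3,s4,s5}  [seen]
{s0,s1,s3,s5} --b--> {s1,s2,s3,s4,s5}  [new]
{s1,s2,s3,s4,s5} --a--> {s0,s1,s2,s3,s4,s5}  [seen]
{s1,s2,s3,s4,s5} --b--> {s0,s1,s3,s5}  [seen]
Reachable DFA states: {s0}, {s0,s1,s3,s4}, {s1,s2,s4}, {s0,s1,s2,s3,s4}, {s0,s1,s2,s3,s4,s5}, {s0,s1,s3,s5}, {s1,s2,s3,s4,s5}.

7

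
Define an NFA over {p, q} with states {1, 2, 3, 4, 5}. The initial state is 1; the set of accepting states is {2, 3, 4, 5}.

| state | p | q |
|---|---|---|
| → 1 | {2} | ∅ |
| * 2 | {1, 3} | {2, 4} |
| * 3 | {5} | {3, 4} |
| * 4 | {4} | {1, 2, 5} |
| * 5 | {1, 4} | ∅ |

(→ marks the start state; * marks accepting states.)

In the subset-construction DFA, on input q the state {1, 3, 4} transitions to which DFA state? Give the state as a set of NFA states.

δ(1,q) = ∅; δ(3,q) = {3, 4}; δ(4,q) = {1, 2, 5}.
Union: {1, 2, 3, 4, 5}.

{1, 2, 3, 4, 5}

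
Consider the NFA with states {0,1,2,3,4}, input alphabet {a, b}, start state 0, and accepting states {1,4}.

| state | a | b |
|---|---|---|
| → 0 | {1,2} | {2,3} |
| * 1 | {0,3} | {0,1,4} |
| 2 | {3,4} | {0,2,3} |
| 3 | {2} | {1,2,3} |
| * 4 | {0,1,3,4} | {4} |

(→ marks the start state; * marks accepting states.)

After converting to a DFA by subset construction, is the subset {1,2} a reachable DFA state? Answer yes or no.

yes

Start state of the DFA: {0}.
{0} --a--> {1,2}  [new]
{0} --b--> {2,3}  [new]
{1,2} --a--> {0,3,4}  [new]
{1,2} --b--> {0,1,2,3,4}  [new]
{2,3} --a--> {2,3,4}  [new]
{2,3} --b--> {0,1,2,3}  [new]
{0,3,4} --a--> {0,1,2,3,4}  [seen]
{0,3,4} --b--> {1,2,3,4}  [new]
{0,1,2,3,4} --a--> {0,1,2,3,4}  [seen]
{0,1,2,3,4} --b--> {0,1,2,3,4}  [seen]
{2,3,4} --a--> {0,1,2,3,4}  [seen]
{2,3,4} --b--> {0,1,2,3,4}  [seen]
{0,1,2,3} --a--> {0,1,2,3,4}  [seen]
{0,1,2,3} --b--> {0,1,2,3,4}  [seen]
{1,2,3,4} --a--> {0,1,2,3,4}  [seen]
{1,2,3,4} --b--> {0,1,2,3,4}  [seen]
Reachable DFA states: {0}, {1,2}, {2,3}, {0,3,4}, {0,1,2,3,4}, {2,3,4}, {0,1,2,3}, {1,2,3,4}.
{1,2} is among them.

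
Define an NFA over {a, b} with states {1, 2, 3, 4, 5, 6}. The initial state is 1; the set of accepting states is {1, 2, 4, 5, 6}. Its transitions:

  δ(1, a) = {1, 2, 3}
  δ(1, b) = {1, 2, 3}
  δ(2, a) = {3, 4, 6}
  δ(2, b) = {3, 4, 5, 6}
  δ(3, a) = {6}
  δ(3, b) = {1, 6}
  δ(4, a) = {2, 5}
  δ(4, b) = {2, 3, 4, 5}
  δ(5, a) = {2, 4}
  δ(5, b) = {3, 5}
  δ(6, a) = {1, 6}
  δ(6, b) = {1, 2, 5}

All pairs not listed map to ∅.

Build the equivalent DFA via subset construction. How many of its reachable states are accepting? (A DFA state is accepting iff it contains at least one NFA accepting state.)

4

Start state of the DFA: {1}.
{1} --a--> {1, 2, 3}  [new]
{1} --b--> {1, 2, 3}  [seen]
{1, 2, 3} --a--> {1, 2, 3, 4, 6}  [new]
{1, 2, 3} --b--> {1, 2, 3, 4, 5, 6}  [new]
{1, 2, 3, 4, 6} --a--> {1, 2, 3, 4, 5, 6}  [seen]
{1, 2, 3, 4, 6} --b--> {1, 2, 3, 4, 5, 6}  [seen]
{1, 2, 3, 4, 5, 6} --a--> {1, 2, 3, 4, 5, 6}  [seen]
{1, 2, 3, 4, 5, 6} --b--> {1, 2, 3, 4, 5, 6}  [seen]
Reachable DFA states: {1}, {1, 2, 3}, {1, 2, 3, 4, 6}, {1, 2, 3, 4, 5, 6}.
Accepting DFA states (contain an NFA accepting state): {1}, {1, 2, 3}, {1, 2, 3, 4, 6}, {1, 2, 3, 4, 5, 6}.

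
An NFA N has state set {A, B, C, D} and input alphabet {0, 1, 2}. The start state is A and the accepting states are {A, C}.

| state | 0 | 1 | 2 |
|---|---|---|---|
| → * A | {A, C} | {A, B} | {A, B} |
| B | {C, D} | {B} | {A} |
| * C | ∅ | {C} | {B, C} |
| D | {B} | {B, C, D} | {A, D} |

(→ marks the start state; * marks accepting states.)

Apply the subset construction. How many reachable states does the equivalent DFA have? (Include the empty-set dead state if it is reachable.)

Start state of the DFA: {A}.
{A} --0--> {A, C}  [new]
{A} --1--> {A, B}  [new]
{A} --2--> {A, B}  [seen]
{A, C} --0--> {A, C}  [seen]
{A, C} --1--> {A, B, C}  [new]
{A, C} --2--> {A, B, C}  [seen]
{A, B} --0--> {A, C, D}  [new]
{A, B} --1--> {A, B}  [seen]
{A, B} --2--> {A, B}  [seen]
{A, B, C} --0--> {A, C, D}  [seen]
{A, B, C} --1--> {A, B, C}  [seen]
{A, B, C} --2--> {A, B, C}  [seen]
{A, C, D} --0--> {A, B, C}  [seen]
{A, C, D} --1--> {A, B, C, D}  [new]
{A, C, D} --2--> {A, B, C, D}  [seen]
{A, B, C, D} --0--> {A, B, C, D}  [seen]
{A, B, C, D} --1--> {A, B, C, D}  [seen]
{A, B, C, D} --2--> {A, B, C, D}  [seen]
Reachable DFA states: {A}, {A, C}, {A, B}, {A, B, C}, {A, C, D}, {A, B, C, D}.

6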